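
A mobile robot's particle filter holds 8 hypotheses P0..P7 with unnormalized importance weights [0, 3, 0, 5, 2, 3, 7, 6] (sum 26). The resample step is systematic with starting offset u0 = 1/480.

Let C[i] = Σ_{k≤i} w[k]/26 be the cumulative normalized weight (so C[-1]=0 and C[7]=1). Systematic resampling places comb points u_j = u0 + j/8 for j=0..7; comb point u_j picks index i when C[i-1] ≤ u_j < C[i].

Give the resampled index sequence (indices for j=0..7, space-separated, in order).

1 3 3 4 6 6 6 7

C = [0, 3/26, 3/26, 4/13, 5/13, 1/2, 10/13, 1]
j=0: u_0=1/480 ∈ [0, 3/26) → index 1
j=1: u_1=61/480 ∈ [3/26, 4/13) → index 3
j=2: u_2=121/480 ∈ [3/26, 4/13) → index 3
j=3: u_3=181/480 ∈ [4/13, 5/13) → index 4
j=4: u_4=241/480 ∈ [1/2, 10/13) → index 6
j=5: u_5=301/480 ∈ [1/2, 10/13) → index 6
j=6: u_6=361/480 ∈ [1/2, 10/13) → index 6
j=7: u_7=421/480 ∈ [10/13, 1) → index 7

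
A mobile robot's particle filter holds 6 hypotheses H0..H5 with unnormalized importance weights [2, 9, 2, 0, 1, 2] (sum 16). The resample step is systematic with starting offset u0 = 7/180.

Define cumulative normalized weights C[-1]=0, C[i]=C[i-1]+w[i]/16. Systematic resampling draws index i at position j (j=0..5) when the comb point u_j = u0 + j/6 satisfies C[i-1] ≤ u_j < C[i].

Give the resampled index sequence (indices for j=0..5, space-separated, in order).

0 1 1 1 2 4

C = [1/8, 11/16, 13/16, 13/16, 7/8, 1]
j=0: u_0=7/180 ∈ [0, 1/8) → index 0
j=1: u_1=37/180 ∈ [1/8, 11/16) → index 1
j=2: u_2=67/180 ∈ [1/8, 11/16) → index 1
j=3: u_3=97/180 ∈ [1/8, 11/16) → index 1
j=4: u_4=127/180 ∈ [11/16, 13/16) → index 2
j=5: u_5=157/180 ∈ [13/16, 7/8) → index 4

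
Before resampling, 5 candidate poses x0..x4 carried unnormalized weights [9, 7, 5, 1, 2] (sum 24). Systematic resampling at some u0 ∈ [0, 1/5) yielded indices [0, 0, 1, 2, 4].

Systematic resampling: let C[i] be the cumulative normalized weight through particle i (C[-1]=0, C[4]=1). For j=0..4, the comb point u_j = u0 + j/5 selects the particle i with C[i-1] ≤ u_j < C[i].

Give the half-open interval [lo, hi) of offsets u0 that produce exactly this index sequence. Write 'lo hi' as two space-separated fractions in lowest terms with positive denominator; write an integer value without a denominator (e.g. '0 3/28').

7/60 7/40

C = [3/8, 2/3, 7/8, 11/12, 1]
j=0 picked index 0: u0 ∈ [0, 3/8)
j=1 picked index 0: u0 ∈ [-1/5, 7/40)
j=2 picked index 1: u0 ∈ [-1/40, 4/15)
j=3 picked index 2: u0 ∈ [1/15, 11/40)
j=4 picked index 4: u0 ∈ [7/60, 1/5)
intersection: [7/60, 7/40)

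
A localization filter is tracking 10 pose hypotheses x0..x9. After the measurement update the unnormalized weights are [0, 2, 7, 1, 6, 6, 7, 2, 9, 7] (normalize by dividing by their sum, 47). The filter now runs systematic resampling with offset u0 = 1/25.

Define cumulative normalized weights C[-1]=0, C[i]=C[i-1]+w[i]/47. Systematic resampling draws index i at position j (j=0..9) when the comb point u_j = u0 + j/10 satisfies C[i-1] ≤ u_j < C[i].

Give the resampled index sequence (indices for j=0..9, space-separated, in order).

C = [0, 2/47, 9/47, 10/47, 16/47, 22/47, 29/47, 31/47, 40/47, 1]
j=0: u_0=1/25 ∈ [0, 2/47) → index 1
j=1: u_1=7/50 ∈ [2/47, 9/47) → index 2
j=2: u_2=6/25 ∈ [10/47, 16/47) → index 4
j=3: u_3=17/50 ∈ [10/47, 16/47) → index 4
j=4: u_4=11/25 ∈ [16/47, 22/47) → index 5
j=5: u_5=27/50 ∈ [22/47, 29/47) → index 6
j=6: u_6=16/25 ∈ [29/47, 31/47) → index 7
j=7: u_7=37/50 ∈ [31/47, 40/47) → index 8
j=8: u_8=21/25 ∈ [31/47, 40/47) → index 8
j=9: u_9=47/50 ∈ [40/47, 1) → index 9

1 2 4 4 5 6 7 8 8 9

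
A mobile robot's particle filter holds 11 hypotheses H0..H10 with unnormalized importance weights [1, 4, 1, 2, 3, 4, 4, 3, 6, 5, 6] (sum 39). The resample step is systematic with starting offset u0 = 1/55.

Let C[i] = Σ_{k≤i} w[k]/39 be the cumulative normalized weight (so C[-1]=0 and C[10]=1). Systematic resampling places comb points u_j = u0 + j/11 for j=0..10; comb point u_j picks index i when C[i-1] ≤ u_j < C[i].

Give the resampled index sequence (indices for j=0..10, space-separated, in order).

0 1 3 5 5 6 7 8 9 9 10

C = [1/39, 5/39, 2/13, 8/39, 11/39, 5/13, 19/39, 22/39, 28/39, 11/13, 1]
j=0: u_0=1/55 ∈ [0, 1/39) → index 0
j=1: u_1=6/55 ∈ [1/39, 5/39) → index 1
j=2: u_2=1/5 ∈ [2/13, 8/39) → index 3
j=3: u_3=16/55 ∈ [11/39, 5/13) → index 5
j=4: u_4=21/55 ∈ [11/39, 5/13) → index 5
j=5: u_5=26/55 ∈ [5/13, 19/39) → index 6
j=6: u_6=31/55 ∈ [19/39, 22/39) → index 7
j=7: u_7=36/55 ∈ [22/39, 28/39) → index 8
j=8: u_8=41/55 ∈ [28/39, 11/13) → index 9
j=9: u_9=46/55 ∈ [28/39, 11/13) → index 9
j=10: u_10=51/55 ∈ [11/13, 1) → index 10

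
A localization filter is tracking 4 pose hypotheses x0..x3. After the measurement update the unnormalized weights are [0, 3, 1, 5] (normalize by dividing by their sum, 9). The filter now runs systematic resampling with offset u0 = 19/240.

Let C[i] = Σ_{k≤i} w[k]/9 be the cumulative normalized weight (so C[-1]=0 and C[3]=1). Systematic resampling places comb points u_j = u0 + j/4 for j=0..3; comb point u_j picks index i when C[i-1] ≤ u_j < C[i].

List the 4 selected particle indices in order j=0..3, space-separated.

C = [0, 1/3, 4/9, 1]
j=0: u_0=19/240 ∈ [0, 1/3) → index 1
j=1: u_1=79/240 ∈ [0, 1/3) → index 1
j=2: u_2=139/240 ∈ [4/9, 1) → index 3
j=3: u_3=199/240 ∈ [4/9, 1) → index 3

1 1 3 3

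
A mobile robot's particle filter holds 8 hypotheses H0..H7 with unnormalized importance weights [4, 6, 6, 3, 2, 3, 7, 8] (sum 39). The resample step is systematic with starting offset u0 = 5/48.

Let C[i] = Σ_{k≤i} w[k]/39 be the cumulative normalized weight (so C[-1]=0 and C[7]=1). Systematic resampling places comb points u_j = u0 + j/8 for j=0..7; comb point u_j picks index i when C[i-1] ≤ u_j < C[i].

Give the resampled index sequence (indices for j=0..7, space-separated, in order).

C = [4/39, 10/39, 16/39, 19/39, 7/13, 8/13, 31/39, 1]
j=0: u_0=5/48 ∈ [4/39, 10/39) → index 1
j=1: u_1=11/48 ∈ [4/39, 10/39) → index 1
j=2: u_2=17/48 ∈ [10/39, 16/39) → index 2
j=3: u_3=23/48 ∈ [16/39, 19/39) → index 3
j=4: u_4=29/48 ∈ [7/13, 8/13) → index 5
j=5: u_5=35/48 ∈ [8/13, 31/39) → index 6
j=6: u_6=41/48 ∈ [31/39, 1) → index 7
j=7: u_7=47/48 ∈ [31/39, 1) → index 7

1 1 2 3 5 6 7 7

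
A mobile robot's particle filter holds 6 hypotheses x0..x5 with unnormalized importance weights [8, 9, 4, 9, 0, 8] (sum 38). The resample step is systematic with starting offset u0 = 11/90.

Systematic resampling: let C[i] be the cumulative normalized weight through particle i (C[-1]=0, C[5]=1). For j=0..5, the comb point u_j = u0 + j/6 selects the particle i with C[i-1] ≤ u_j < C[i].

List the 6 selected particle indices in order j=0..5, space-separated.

C = [4/19, 17/38, 21/38, 15/19, 15/19, 1]
j=0: u_0=11/90 ∈ [0, 4/19) → index 0
j=1: u_1=13/45 ∈ [4/19, 17/38) → index 1
j=2: u_2=41/90 ∈ [17/38, 21/38) → index 2
j=3: u_3=28/45 ∈ [21/38, 15/19) → index 3
j=4: u_4=71/90 ∈ [21/38, 15/19) → index 3
j=5: u_5=43/45 ∈ [15/19, 1) → index 5

0 1 2 3 3 5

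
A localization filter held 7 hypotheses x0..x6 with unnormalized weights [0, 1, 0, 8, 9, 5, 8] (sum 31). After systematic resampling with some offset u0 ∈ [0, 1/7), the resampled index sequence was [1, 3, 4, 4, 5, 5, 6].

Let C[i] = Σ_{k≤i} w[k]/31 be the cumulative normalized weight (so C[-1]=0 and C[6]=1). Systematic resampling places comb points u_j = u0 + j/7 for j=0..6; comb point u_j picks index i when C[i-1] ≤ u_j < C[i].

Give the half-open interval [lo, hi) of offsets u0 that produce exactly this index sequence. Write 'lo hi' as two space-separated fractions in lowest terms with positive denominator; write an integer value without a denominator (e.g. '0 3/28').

2/217 6/217

C = [0, 1/31, 1/31, 9/31, 18/31, 23/31, 1]
j=0 picked index 1: u0 ∈ [0, 1/31)
j=1 picked index 3: u0 ∈ [-24/217, 32/217)
j=2 picked index 4: u0 ∈ [1/217, 64/217)
j=3 picked index 4: u0 ∈ [-30/217, 33/217)
j=4 picked index 5: u0 ∈ [2/217, 37/217)
j=5 picked index 5: u0 ∈ [-29/217, 6/217)
j=6 picked index 6: u0 ∈ [-25/217, 1/7)
intersection: [2/217, 6/217)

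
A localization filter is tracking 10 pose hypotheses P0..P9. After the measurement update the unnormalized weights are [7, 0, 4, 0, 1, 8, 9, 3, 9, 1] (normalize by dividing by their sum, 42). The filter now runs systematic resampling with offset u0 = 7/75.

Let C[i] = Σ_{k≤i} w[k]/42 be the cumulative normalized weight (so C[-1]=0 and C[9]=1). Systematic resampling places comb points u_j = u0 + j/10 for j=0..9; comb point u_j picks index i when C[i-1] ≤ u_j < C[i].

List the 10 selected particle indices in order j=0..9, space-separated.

0 2 5 5 6 6 7 8 8 9

C = [1/6, 1/6, 11/42, 11/42, 2/7, 10/21, 29/42, 16/21, 41/42, 1]
j=0: u_0=7/75 ∈ [0, 1/6) → index 0
j=1: u_1=29/150 ∈ [1/6, 11/42) → index 2
j=2: u_2=22/75 ∈ [2/7, 10/21) → index 5
j=3: u_3=59/150 ∈ [2/7, 10/21) → index 5
j=4: u_4=37/75 ∈ [10/21, 29/42) → index 6
j=5: u_5=89/150 ∈ [10/21, 29/42) → index 6
j=6: u_6=52/75 ∈ [29/42, 16/21) → index 7
j=7: u_7=119/150 ∈ [16/21, 41/42) → index 8
j=8: u_8=67/75 ∈ [16/21, 41/42) → index 8
j=9: u_9=149/150 ∈ [41/42, 1) → index 9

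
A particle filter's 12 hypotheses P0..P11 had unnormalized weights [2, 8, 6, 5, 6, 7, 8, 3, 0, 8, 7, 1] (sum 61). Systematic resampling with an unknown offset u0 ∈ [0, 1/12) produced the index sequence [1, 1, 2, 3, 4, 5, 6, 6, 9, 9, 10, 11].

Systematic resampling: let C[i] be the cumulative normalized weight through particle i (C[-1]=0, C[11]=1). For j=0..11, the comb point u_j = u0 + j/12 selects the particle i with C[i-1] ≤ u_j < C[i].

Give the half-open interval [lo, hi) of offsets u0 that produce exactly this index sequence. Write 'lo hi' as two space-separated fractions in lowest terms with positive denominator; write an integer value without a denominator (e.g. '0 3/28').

C = [2/61, 10/61, 16/61, 21/61, 27/61, 34/61, 42/61, 45/61, 45/61, 53/61, 60/61, 1]
j=0 picked index 1: u0 ∈ [2/61, 10/61)
j=1 picked index 1: u0 ∈ [-37/732, 59/732)
j=2 picked index 2: u0 ∈ [-1/366, 35/366)
j=3 picked index 3: u0 ∈ [3/244, 23/244)
j=4 picked index 4: u0 ∈ [2/183, 20/183)
j=5 picked index 5: u0 ∈ [19/732, 103/732)
j=6 picked index 6: u0 ∈ [7/122, 23/122)
j=7 picked index 6: u0 ∈ [-19/732, 77/732)
j=8 picked index 9: u0 ∈ [13/183, 37/183)
j=9 picked index 9: u0 ∈ [-3/244, 29/244)
j=10 picked index 10: u0 ∈ [13/366, 55/366)
j=11 picked index 11: u0 ∈ [49/732, 1/12)
intersection: [13/183, 59/732)

13/183 59/732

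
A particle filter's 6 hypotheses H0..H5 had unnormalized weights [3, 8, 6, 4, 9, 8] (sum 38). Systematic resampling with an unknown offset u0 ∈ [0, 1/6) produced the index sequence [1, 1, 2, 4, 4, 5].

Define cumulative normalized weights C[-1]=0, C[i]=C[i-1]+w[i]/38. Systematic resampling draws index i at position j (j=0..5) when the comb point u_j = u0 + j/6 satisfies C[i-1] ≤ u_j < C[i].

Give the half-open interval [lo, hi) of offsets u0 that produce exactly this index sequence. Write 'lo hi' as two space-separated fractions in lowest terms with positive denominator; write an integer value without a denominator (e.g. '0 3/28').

C = [3/38, 11/38, 17/38, 21/38, 15/19, 1]
j=0 picked index 1: u0 ∈ [3/38, 11/38)
j=1 picked index 1: u0 ∈ [-5/57, 7/57)
j=2 picked index 2: u0 ∈ [-5/114, 13/114)
j=3 picked index 4: u0 ∈ [1/19, 11/38)
j=4 picked index 4: u0 ∈ [-13/114, 7/57)
j=5 picked index 5: u0 ∈ [-5/114, 1/6)
intersection: [3/38, 13/114)

3/38 13/114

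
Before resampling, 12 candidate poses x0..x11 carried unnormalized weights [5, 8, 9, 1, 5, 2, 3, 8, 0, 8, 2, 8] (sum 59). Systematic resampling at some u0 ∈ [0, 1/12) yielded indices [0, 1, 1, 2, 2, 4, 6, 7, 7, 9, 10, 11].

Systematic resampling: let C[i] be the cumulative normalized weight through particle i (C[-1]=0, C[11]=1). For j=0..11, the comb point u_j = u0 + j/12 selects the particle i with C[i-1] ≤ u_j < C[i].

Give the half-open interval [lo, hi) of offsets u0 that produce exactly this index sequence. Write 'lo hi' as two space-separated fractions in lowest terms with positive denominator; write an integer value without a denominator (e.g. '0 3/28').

1/118 5/177

C = [5/59, 13/59, 22/59, 23/59, 28/59, 30/59, 33/59, 41/59, 41/59, 49/59, 51/59, 1]
j=0 picked index 0: u0 ∈ [0, 5/59)
j=1 picked index 1: u0 ∈ [1/708, 97/708)
j=2 picked index 1: u0 ∈ [-29/354, 19/354)
j=3 picked index 2: u0 ∈ [-7/236, 29/236)
j=4 picked index 2: u0 ∈ [-20/177, 7/177)
j=5 picked index 4: u0 ∈ [-19/708, 41/708)
j=6 picked index 6: u0 ∈ [1/118, 7/118)
j=7 picked index 7: u0 ∈ [-17/708, 79/708)
j=8 picked index 7: u0 ∈ [-19/177, 5/177)
j=9 picked index 9: u0 ∈ [-13/236, 19/236)
j=10 picked index 10: u0 ∈ [-1/354, 11/354)
j=11 picked index 11: u0 ∈ [-37/708, 1/12)
intersection: [1/118, 5/177)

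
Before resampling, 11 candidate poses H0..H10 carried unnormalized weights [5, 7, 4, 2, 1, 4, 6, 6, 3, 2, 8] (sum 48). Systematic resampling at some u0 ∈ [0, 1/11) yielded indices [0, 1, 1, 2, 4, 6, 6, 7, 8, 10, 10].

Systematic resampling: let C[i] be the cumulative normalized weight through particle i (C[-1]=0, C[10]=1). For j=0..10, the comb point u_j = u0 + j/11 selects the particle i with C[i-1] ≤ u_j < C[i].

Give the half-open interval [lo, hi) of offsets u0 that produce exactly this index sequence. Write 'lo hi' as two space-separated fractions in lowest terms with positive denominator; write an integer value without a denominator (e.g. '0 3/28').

C = [5/48, 1/4, 1/3, 3/8, 19/48, 23/48, 29/48, 35/48, 19/24, 5/6, 1]
j=0 picked index 0: u0 ∈ [0, 5/48)
j=1 picked index 1: u0 ∈ [7/528, 7/44)
j=2 picked index 1: u0 ∈ [-41/528, 3/44)
j=3 picked index 2: u0 ∈ [-1/44, 2/33)
j=4 picked index 4: u0 ∈ [1/88, 17/528)
j=5 picked index 6: u0 ∈ [13/528, 79/528)
j=6 picked index 6: u0 ∈ [-35/528, 31/528)
j=7 picked index 7: u0 ∈ [-17/528, 49/528)
j=8 picked index 8: u0 ∈ [1/528, 17/264)
j=9 picked index 10: u0 ∈ [1/66, 2/11)
j=10 picked index 10: u0 ∈ [-5/66, 1/11)
intersection: [13/528, 17/528)

13/528 17/528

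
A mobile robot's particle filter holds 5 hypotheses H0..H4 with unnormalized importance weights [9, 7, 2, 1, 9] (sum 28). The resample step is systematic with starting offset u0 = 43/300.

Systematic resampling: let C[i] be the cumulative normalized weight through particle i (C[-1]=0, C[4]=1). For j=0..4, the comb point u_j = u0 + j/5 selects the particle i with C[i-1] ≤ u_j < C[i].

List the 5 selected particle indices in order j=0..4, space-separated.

C = [9/28, 4/7, 9/14, 19/28, 1]
j=0: u_0=43/300 ∈ [0, 9/28) → index 0
j=1: u_1=103/300 ∈ [9/28, 4/7) → index 1
j=2: u_2=163/300 ∈ [9/28, 4/7) → index 1
j=3: u_3=223/300 ∈ [19/28, 1) → index 4
j=4: u_4=283/300 ∈ [19/28, 1) → index 4

0 1 1 4 4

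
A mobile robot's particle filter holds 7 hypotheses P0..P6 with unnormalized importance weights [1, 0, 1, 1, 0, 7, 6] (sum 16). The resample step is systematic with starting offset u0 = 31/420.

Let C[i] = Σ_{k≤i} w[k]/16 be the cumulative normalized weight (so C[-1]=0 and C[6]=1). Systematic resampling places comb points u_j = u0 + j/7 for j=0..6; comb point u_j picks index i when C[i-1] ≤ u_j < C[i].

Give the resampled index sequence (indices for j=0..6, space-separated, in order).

2 5 5 5 6 6 6

C = [1/16, 1/16, 1/8, 3/16, 3/16, 5/8, 1]
j=0: u_0=31/420 ∈ [1/16, 1/8) → index 2
j=1: u_1=13/60 ∈ [3/16, 5/8) → index 5
j=2: u_2=151/420 ∈ [3/16, 5/8) → index 5
j=3: u_3=211/420 ∈ [3/16, 5/8) → index 5
j=4: u_4=271/420 ∈ [5/8, 1) → index 6
j=5: u_5=331/420 ∈ [5/8, 1) → index 6
j=6: u_6=391/420 ∈ [5/8, 1) → index 6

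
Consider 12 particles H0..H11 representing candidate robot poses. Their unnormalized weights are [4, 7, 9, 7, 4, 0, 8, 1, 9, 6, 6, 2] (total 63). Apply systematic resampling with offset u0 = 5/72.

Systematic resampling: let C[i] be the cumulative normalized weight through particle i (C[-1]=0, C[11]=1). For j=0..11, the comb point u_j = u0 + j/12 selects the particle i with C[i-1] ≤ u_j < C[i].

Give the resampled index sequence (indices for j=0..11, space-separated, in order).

1 1 2 3 3 4 6 8 8 9 10 11

C = [4/63, 11/63, 20/63, 3/7, 31/63, 31/63, 13/21, 40/63, 7/9, 55/63, 61/63, 1]
j=0: u_0=5/72 ∈ [4/63, 11/63) → index 1
j=1: u_1=11/72 ∈ [4/63, 11/63) → index 1
j=2: u_2=17/72 ∈ [11/63, 20/63) → index 2
j=3: u_3=23/72 ∈ [20/63, 3/7) → index 3
j=4: u_4=29/72 ∈ [20/63, 3/7) → index 3
j=5: u_5=35/72 ∈ [3/7, 31/63) → index 4
j=6: u_6=41/72 ∈ [31/63, 13/21) → index 6
j=7: u_7=47/72 ∈ [40/63, 7/9) → index 8
j=8: u_8=53/72 ∈ [40/63, 7/9) → index 8
j=9: u_9=59/72 ∈ [7/9, 55/63) → index 9
j=10: u_10=65/72 ∈ [55/63, 61/63) → index 10
j=11: u_11=71/72 ∈ [61/63, 1) → index 11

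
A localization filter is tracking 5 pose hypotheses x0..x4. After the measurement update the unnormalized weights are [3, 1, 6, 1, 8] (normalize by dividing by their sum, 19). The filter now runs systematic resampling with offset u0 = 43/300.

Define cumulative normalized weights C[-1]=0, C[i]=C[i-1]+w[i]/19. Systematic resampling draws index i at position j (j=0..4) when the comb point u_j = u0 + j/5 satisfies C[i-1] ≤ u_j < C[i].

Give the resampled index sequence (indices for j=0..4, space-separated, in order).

C = [3/19, 4/19, 10/19, 11/19, 1]
j=0: u_0=43/300 ∈ [0, 3/19) → index 0
j=1: u_1=103/300 ∈ [4/19, 10/19) → index 2
j=2: u_2=163/300 ∈ [10/19, 11/19) → index 3
j=3: u_3=223/300 ∈ [11/19, 1) → index 4
j=4: u_4=283/300 ∈ [11/19, 1) → index 4

0 2 3 4 4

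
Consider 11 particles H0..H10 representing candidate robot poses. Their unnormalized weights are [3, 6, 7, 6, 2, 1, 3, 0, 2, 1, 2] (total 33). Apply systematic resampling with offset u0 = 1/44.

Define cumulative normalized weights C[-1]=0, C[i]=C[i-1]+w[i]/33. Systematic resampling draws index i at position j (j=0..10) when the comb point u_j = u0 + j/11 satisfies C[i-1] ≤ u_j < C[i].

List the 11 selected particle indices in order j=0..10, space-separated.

0 1 1 2 2 2 3 3 5 6 9

C = [1/11, 3/11, 16/33, 2/3, 8/11, 25/33, 28/33, 28/33, 10/11, 31/33, 1]
j=0: u_0=1/44 ∈ [0, 1/11) → index 0
j=1: u_1=5/44 ∈ [1/11, 3/11) → index 1
j=2: u_2=9/44 ∈ [1/11, 3/11) → index 1
j=3: u_3=13/44 ∈ [3/11, 16/33) → index 2
j=4: u_4=17/44 ∈ [3/11, 16/33) → index 2
j=5: u_5=21/44 ∈ [3/11, 16/33) → index 2
j=6: u_6=25/44 ∈ [16/33, 2/3) → index 3
j=7: u_7=29/44 ∈ [16/33, 2/3) → index 3
j=8: u_8=3/4 ∈ [8/11, 25/33) → index 5
j=9: u_9=37/44 ∈ [25/33, 28/33) → index 6
j=10: u_10=41/44 ∈ [10/11, 31/33) → index 9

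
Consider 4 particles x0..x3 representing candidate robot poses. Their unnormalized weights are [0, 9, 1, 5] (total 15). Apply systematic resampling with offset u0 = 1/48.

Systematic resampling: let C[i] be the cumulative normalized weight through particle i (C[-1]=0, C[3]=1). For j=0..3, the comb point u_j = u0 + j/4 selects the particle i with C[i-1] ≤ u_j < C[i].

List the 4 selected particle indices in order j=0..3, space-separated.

1 1 1 3

C = [0, 3/5, 2/3, 1]
j=0: u_0=1/48 ∈ [0, 3/5) → index 1
j=1: u_1=13/48 ∈ [0, 3/5) → index 1
j=2: u_2=25/48 ∈ [0, 3/5) → index 1
j=3: u_3=37/48 ∈ [2/3, 1) → index 3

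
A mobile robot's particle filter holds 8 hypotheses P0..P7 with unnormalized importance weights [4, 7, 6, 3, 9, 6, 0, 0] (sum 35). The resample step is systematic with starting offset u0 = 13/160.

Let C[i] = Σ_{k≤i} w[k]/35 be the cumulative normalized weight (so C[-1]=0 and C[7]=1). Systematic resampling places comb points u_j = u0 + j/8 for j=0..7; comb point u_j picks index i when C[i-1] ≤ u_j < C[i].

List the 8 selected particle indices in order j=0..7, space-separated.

0 1 2 2 4 4 5 5

C = [4/35, 11/35, 17/35, 4/7, 29/35, 1, 1, 1]
j=0: u_0=13/160 ∈ [0, 4/35) → index 0
j=1: u_1=33/160 ∈ [4/35, 11/35) → index 1
j=2: u_2=53/160 ∈ [11/35, 17/35) → index 2
j=3: u_3=73/160 ∈ [11/35, 17/35) → index 2
j=4: u_4=93/160 ∈ [4/7, 29/35) → index 4
j=5: u_5=113/160 ∈ [4/7, 29/35) → index 4
j=6: u_6=133/160 ∈ [29/35, 1) → index 5
j=7: u_7=153/160 ∈ [29/35, 1) → index 5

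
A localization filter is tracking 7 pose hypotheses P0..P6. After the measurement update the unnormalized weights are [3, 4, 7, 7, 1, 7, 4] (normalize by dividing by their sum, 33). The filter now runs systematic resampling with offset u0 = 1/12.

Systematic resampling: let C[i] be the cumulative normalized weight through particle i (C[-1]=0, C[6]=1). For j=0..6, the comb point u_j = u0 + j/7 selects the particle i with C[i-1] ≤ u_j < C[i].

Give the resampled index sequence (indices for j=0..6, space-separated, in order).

C = [1/11, 7/33, 14/33, 7/11, 2/3, 29/33, 1]
j=0: u_0=1/12 ∈ [0, 1/11) → index 0
j=1: u_1=19/84 ∈ [7/33, 14/33) → index 2
j=2: u_2=31/84 ∈ [7/33, 14/33) → index 2
j=3: u_3=43/84 ∈ [14/33, 7/11) → index 3
j=4: u_4=55/84 ∈ [7/11, 2/3) → index 4
j=5: u_5=67/84 ∈ [2/3, 29/33) → index 5
j=6: u_6=79/84 ∈ [29/33, 1) → index 6

0 2 2 3 4 5 6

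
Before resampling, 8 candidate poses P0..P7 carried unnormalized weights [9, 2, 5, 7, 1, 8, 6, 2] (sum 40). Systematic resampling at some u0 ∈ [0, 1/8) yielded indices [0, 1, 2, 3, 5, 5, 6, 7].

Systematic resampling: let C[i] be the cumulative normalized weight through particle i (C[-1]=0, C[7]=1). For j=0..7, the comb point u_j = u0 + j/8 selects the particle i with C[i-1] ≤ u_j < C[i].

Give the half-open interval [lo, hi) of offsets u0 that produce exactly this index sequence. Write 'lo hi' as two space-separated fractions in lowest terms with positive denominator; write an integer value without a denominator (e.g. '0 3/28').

C = [9/40, 11/40, 2/5, 23/40, 3/5, 4/5, 19/20, 1]
j=0 picked index 0: u0 ∈ [0, 9/40)
j=1 picked index 1: u0 ∈ [1/10, 3/20)
j=2 picked index 2: u0 ∈ [1/40, 3/20)
j=3 picked index 3: u0 ∈ [1/40, 1/5)
j=4 picked index 5: u0 ∈ [1/10, 3/10)
j=5 picked index 5: u0 ∈ [-1/40, 7/40)
j=6 picked index 6: u0 ∈ [1/20, 1/5)
j=7 picked index 7: u0 ∈ [3/40, 1/8)
intersection: [1/10, 1/8)

1/10 1/8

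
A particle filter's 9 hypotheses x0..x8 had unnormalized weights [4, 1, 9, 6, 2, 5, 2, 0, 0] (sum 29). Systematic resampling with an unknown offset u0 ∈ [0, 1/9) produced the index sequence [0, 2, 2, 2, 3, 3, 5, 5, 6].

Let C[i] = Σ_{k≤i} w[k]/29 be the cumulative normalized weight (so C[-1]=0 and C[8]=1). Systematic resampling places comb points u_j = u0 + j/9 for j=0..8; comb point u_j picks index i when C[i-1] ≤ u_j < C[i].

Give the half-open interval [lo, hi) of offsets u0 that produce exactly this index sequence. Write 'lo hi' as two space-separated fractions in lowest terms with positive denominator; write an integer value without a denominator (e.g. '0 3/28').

C = [4/29, 5/29, 14/29, 20/29, 22/29, 27/29, 1, 1, 1]
j=0 picked index 0: u0 ∈ [0, 4/29)
j=1 picked index 2: u0 ∈ [16/261, 97/261)
j=2 picked index 2: u0 ∈ [-13/261, 68/261)
j=3 picked index 2: u0 ∈ [-14/87, 13/87)
j=4 picked index 3: u0 ∈ [10/261, 64/261)
j=5 picked index 3: u0 ∈ [-19/261, 35/261)
j=6 picked index 5: u0 ∈ [8/87, 23/87)
j=7 picked index 5: u0 ∈ [-5/261, 40/261)
j=8 picked index 6: u0 ∈ [11/261, 1/9)
intersection: [8/87, 1/9)

8/87 1/9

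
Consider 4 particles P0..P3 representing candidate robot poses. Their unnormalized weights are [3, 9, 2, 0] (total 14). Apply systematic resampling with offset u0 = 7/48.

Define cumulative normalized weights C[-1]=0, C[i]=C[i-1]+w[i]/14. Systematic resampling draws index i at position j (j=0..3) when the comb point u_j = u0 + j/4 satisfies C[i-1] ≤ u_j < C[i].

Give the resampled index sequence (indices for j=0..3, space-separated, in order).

0 1 1 2

C = [3/14, 6/7, 1, 1]
j=0: u_0=7/48 ∈ [0, 3/14) → index 0
j=1: u_1=19/48 ∈ [3/14, 6/7) → index 1
j=2: u_2=31/48 ∈ [3/14, 6/7) → index 1
j=3: u_3=43/48 ∈ [6/7, 1) → index 2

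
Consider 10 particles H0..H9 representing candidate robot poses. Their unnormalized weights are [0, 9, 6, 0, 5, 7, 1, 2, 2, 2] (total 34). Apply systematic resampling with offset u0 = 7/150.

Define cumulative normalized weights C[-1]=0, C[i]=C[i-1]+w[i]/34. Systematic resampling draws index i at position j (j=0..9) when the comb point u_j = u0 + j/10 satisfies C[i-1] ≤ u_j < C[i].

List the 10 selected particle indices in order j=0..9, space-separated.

1 1 1 2 4 4 5 5 7 9

C = [0, 9/34, 15/34, 15/34, 10/17, 27/34, 14/17, 15/17, 16/17, 1]
j=0: u_0=7/150 ∈ [0, 9/34) → index 1
j=1: u_1=11/75 ∈ [0, 9/34) → index 1
j=2: u_2=37/150 ∈ [0, 9/34) → index 1
j=3: u_3=26/75 ∈ [9/34, 15/34) → index 2
j=4: u_4=67/150 ∈ [15/34, 10/17) → index 4
j=5: u_5=41/75 ∈ [15/34, 10/17) → index 4
j=6: u_6=97/150 ∈ [10/17, 27/34) → index 5
j=7: u_7=56/75 ∈ [10/17, 27/34) → index 5
j=8: u_8=127/150 ∈ [14/17, 15/17) → index 7
j=9: u_9=71/75 ∈ [16/17, 1) → index 9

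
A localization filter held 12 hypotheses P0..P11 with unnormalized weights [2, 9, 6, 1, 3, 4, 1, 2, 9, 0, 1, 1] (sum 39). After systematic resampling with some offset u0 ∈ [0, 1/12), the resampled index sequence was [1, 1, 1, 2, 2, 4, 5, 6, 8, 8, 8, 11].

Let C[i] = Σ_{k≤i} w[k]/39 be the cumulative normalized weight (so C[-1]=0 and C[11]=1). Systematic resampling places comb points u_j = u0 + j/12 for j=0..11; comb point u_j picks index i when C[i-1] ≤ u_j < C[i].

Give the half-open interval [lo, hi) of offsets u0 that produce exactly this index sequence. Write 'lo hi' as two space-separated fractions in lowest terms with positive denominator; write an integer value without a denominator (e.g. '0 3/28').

3/52 1/12

C = [2/39, 11/39, 17/39, 6/13, 7/13, 25/39, 2/3, 28/39, 37/39, 37/39, 38/39, 1]
j=0 picked index 1: u0 ∈ [2/39, 11/39)
j=1 picked index 1: u0 ∈ [-5/156, 31/156)
j=2 picked index 1: u0 ∈ [-3/26, 3/26)
j=3 picked index 2: u0 ∈ [5/156, 29/156)
j=4 picked index 2: u0 ∈ [-2/39, 4/39)
j=5 picked index 4: u0 ∈ [7/156, 19/156)
j=6 picked index 5: u0 ∈ [1/26, 11/78)
j=7 picked index 6: u0 ∈ [3/52, 1/12)
j=8 picked index 8: u0 ∈ [2/39, 11/39)
j=9 picked index 8: u0 ∈ [-5/156, 31/156)
j=10 picked index 8: u0 ∈ [-3/26, 3/26)
j=11 picked index 11: u0 ∈ [3/52, 1/12)
intersection: [3/52, 1/12)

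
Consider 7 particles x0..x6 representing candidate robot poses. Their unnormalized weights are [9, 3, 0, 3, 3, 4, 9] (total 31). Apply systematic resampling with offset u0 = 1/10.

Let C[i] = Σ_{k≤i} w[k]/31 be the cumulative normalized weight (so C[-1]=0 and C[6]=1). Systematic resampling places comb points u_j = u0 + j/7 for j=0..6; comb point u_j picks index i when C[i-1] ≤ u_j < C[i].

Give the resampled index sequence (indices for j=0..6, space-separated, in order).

C = [9/31, 12/31, 12/31, 15/31, 18/31, 22/31, 1]
j=0: u_0=1/10 ∈ [0, 9/31) → index 0
j=1: u_1=17/70 ∈ [0, 9/31) → index 0
j=2: u_2=27/70 ∈ [9/31, 12/31) → index 1
j=3: u_3=37/70 ∈ [15/31, 18/31) → index 4
j=4: u_4=47/70 ∈ [18/31, 22/31) → index 5
j=5: u_5=57/70 ∈ [22/31, 1) → index 6
j=6: u_6=67/70 ∈ [22/31, 1) → index 6

0 0 1 4 5 6 6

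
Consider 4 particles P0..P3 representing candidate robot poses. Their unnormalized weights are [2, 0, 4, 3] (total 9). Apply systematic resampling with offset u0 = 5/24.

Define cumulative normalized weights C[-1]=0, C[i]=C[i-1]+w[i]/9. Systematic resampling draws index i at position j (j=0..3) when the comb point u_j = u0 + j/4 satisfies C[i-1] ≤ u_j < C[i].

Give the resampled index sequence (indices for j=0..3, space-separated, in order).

0 2 3 3

C = [2/9, 2/9, 2/3, 1]
j=0: u_0=5/24 ∈ [0, 2/9) → index 0
j=1: u_1=11/24 ∈ [2/9, 2/3) → index 2
j=2: u_2=17/24 ∈ [2/3, 1) → index 3
j=3: u_3=23/24 ∈ [2/3, 1) → index 3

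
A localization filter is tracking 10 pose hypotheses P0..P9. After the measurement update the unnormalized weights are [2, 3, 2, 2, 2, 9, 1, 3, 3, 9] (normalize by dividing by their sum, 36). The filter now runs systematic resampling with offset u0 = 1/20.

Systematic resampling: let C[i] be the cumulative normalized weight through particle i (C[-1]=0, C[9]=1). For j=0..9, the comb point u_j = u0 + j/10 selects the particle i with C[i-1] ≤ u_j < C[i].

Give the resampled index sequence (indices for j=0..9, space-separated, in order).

0 2 4 5 5 5 7 9 9 9

C = [1/18, 5/36, 7/36, 1/4, 11/36, 5/9, 7/12, 2/3, 3/4, 1]
j=0: u_0=1/20 ∈ [0, 1/18) → index 0
j=1: u_1=3/20 ∈ [5/36, 7/36) → index 2
j=2: u_2=1/4 ∈ [1/4, 11/36) → index 4
j=3: u_3=7/20 ∈ [11/36, 5/9) → index 5
j=4: u_4=9/20 ∈ [11/36, 5/9) → index 5
j=5: u_5=11/20 ∈ [11/36, 5/9) → index 5
j=6: u_6=13/20 ∈ [7/12, 2/3) → index 7
j=7: u_7=3/4 ∈ [3/4, 1) → index 9
j=8: u_8=17/20 ∈ [3/4, 1) → index 9
j=9: u_9=19/20 ∈ [3/4, 1) → index 9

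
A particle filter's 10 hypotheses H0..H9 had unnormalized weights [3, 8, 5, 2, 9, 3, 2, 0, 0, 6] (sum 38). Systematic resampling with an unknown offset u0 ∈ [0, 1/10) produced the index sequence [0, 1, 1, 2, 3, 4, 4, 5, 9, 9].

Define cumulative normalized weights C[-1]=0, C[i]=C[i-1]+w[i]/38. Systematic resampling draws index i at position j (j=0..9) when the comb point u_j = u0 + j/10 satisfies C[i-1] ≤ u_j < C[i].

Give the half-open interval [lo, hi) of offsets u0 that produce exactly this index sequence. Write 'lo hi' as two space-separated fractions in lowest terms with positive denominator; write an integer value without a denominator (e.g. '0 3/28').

C = [3/38, 11/38, 8/19, 9/19, 27/38, 15/19, 16/19, 16/19, 16/19, 1]
j=0 picked index 0: u0 ∈ [0, 3/38)
j=1 picked index 1: u0 ∈ [-2/95, 18/95)
j=2 picked index 1: u0 ∈ [-23/190, 17/190)
j=3 picked index 2: u0 ∈ [-1/95, 23/190)
j=4 picked index 3: u0 ∈ [2/95, 7/95)
j=5 picked index 4: u0 ∈ [-1/38, 4/19)
j=6 picked index 4: u0 ∈ [-12/95, 21/190)
j=7 picked index 5: u0 ∈ [1/95, 17/190)
j=8 picked index 9: u0 ∈ [4/95, 1/5)
j=9 picked index 9: u0 ∈ [-11/190, 1/10)
intersection: [4/95, 7/95)

4/95 7/95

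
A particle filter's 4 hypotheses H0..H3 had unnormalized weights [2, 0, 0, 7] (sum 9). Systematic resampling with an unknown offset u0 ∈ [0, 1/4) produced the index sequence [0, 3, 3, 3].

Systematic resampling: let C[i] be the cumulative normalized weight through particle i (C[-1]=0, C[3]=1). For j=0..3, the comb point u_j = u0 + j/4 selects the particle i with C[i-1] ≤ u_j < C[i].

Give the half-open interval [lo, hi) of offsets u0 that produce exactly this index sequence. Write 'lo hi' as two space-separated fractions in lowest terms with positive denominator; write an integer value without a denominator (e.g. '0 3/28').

0 2/9

C = [2/9, 2/9, 2/9, 1]
j=0 picked index 0: u0 ∈ [0, 2/9)
j=1 picked index 3: u0 ∈ [-1/36, 3/4)
j=2 picked index 3: u0 ∈ [-5/18, 1/2)
j=3 picked index 3: u0 ∈ [-19/36, 1/4)
intersection: [0, 2/9)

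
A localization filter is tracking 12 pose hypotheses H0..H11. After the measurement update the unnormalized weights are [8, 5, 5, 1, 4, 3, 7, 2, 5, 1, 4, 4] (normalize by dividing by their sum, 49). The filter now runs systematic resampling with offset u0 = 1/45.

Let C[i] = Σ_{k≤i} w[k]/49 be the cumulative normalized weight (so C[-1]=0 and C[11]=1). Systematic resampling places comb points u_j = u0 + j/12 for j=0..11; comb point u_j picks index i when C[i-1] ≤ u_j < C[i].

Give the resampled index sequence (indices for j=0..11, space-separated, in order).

0 0 1 2 2 4 5 6 7 8 10 11

C = [8/49, 13/49, 18/49, 19/49, 23/49, 26/49, 33/49, 5/7, 40/49, 41/49, 45/49, 1]
j=0: u_0=1/45 ∈ [0, 8/49) → index 0
j=1: u_1=19/180 ∈ [0, 8/49) → index 0
j=2: u_2=17/90 ∈ [8/49, 13/49) → index 1
j=3: u_3=49/180 ∈ [13/49, 18/49) → index 2
j=4: u_4=16/45 ∈ [13/49, 18/49) → index 2
j=5: u_5=79/180 ∈ [19/49, 23/49) → index 4
j=6: u_6=47/90 ∈ [23/49, 26/49) → index 5
j=7: u_7=109/180 ∈ [26/49, 33/49) → index 6
j=8: u_8=31/45 ∈ [33/49, 5/7) → index 7
j=9: u_9=139/180 ∈ [5/7, 40/49) → index 8
j=10: u_10=77/90 ∈ [41/49, 45/49) → index 10
j=11: u_11=169/180 ∈ [45/49, 1) → index 11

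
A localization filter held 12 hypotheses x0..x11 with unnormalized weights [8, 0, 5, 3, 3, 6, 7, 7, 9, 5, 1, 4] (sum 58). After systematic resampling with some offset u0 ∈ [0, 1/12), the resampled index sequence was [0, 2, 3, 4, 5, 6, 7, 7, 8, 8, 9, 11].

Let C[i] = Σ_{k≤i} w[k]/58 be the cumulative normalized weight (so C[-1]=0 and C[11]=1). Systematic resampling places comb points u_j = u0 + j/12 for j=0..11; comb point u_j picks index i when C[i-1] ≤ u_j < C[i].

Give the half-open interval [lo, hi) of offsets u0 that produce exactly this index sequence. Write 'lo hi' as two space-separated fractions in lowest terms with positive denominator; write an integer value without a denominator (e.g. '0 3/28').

C = [4/29, 4/29, 13/58, 8/29, 19/58, 25/58, 16/29, 39/58, 24/29, 53/58, 27/29, 1]
j=0 picked index 0: u0 ∈ [0, 4/29)
j=1 picked index 2: u0 ∈ [19/348, 49/348)
j=2 picked index 3: u0 ∈ [5/87, 19/174)
j=3 picked index 4: u0 ∈ [3/116, 9/116)
j=4 picked index 5: u0 ∈ [-1/174, 17/174)
j=5 picked index 6: u0 ∈ [5/348, 47/348)
j=6 picked index 7: u0 ∈ [3/58, 5/29)
j=7 picked index 7: u0 ∈ [-11/348, 31/348)
j=8 picked index 8: u0 ∈ [1/174, 14/87)
j=9 picked index 8: u0 ∈ [-9/116, 9/116)
j=10 picked index 9: u0 ∈ [-1/174, 7/87)
j=11 picked index 11: u0 ∈ [5/348, 1/12)
intersection: [5/87, 9/116)

5/87 9/116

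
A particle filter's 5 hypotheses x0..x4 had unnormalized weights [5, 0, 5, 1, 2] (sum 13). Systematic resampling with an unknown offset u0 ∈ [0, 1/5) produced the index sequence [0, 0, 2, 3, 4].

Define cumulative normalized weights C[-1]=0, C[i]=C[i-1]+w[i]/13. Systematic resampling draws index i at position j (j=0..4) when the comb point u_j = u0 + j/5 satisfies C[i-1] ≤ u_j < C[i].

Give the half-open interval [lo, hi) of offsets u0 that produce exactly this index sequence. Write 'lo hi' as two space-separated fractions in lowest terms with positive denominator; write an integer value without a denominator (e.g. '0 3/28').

11/65 12/65

C = [5/13, 5/13, 10/13, 11/13, 1]
j=0 picked index 0: u0 ∈ [0, 5/13)
j=1 picked index 0: u0 ∈ [-1/5, 12/65)
j=2 picked index 2: u0 ∈ [-1/65, 24/65)
j=3 picked index 3: u0 ∈ [11/65, 16/65)
j=4 picked index 4: u0 ∈ [3/65, 1/5)
intersection: [11/65, 12/65)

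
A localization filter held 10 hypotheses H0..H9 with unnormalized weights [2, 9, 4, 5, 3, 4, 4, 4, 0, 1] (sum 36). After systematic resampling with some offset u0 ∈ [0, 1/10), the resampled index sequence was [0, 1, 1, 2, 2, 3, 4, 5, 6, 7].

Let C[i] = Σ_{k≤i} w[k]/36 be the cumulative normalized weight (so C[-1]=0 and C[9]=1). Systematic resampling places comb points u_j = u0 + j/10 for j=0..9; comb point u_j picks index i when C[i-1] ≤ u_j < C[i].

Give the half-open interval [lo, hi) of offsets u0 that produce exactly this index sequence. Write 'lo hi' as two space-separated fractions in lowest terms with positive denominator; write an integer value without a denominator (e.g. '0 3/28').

C = [1/18, 11/36, 5/12, 5/9, 23/36, 3/4, 31/36, 35/36, 35/36, 1]
j=0 picked index 0: u0 ∈ [0, 1/18)
j=1 picked index 1: u0 ∈ [-2/45, 37/180)
j=2 picked index 1: u0 ∈ [-13/90, 19/180)
j=3 picked index 2: u0 ∈ [1/180, 7/60)
j=4 picked index 2: u0 ∈ [-17/180, 1/60)
j=5 picked index 3: u0 ∈ [-1/12, 1/18)
j=6 picked index 4: u0 ∈ [-2/45, 7/180)
j=7 picked index 5: u0 ∈ [-11/180, 1/20)
j=8 picked index 6: u0 ∈ [-1/20, 11/180)
j=9 picked index 7: u0 ∈ [-7/180, 13/180)
intersection: [1/180, 1/60)

1/180 1/60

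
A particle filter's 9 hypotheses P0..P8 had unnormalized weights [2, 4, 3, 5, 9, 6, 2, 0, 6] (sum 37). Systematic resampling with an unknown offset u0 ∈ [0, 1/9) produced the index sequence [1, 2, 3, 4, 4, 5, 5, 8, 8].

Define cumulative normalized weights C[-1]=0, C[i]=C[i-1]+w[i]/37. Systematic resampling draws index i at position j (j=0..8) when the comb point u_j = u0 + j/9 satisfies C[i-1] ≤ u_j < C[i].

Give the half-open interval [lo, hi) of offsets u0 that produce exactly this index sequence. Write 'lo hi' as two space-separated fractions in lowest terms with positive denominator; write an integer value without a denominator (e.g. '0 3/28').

C = [2/37, 6/37, 9/37, 14/37, 23/37, 29/37, 31/37, 31/37, 1]
j=0 picked index 1: u0 ∈ [2/37, 6/37)
j=1 picked index 2: u0 ∈ [17/333, 44/333)
j=2 picked index 3: u0 ∈ [7/333, 52/333)
j=3 picked index 4: u0 ∈ [5/111, 32/111)
j=4 picked index 4: u0 ∈ [-22/333, 59/333)
j=5 picked index 5: u0 ∈ [22/333, 76/333)
j=6 picked index 5: u0 ∈ [-5/111, 13/111)
j=7 picked index 8: u0 ∈ [20/333, 2/9)
j=8 picked index 8: u0 ∈ [-17/333, 1/9)
intersection: [22/333, 1/9)

22/333 1/9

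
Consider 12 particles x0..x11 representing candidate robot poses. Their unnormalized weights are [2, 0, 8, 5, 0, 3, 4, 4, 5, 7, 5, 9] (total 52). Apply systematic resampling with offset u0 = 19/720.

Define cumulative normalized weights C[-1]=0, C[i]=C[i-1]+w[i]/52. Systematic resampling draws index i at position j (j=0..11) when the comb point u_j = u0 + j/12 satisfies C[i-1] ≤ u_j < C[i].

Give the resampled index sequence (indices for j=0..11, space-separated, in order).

0 2 3 3 6 7 8 9 9 10 11 11

C = [1/26, 1/26, 5/26, 15/52, 15/52, 9/26, 11/26, 1/2, 31/52, 19/26, 43/52, 1]
j=0: u_0=19/720 ∈ [0, 1/26) → index 0
j=1: u_1=79/720 ∈ [1/26, 5/26) → index 2
j=2: u_2=139/720 ∈ [5/26, 15/52) → index 3
j=3: u_3=199/720 ∈ [5/26, 15/52) → index 3
j=4: u_4=259/720 ∈ [9/26, 11/26) → index 6
j=5: u_5=319/720 ∈ [11/26, 1/2) → index 7
j=6: u_6=379/720 ∈ [1/2, 31/52) → index 8
j=7: u_7=439/720 ∈ [31/52, 19/26) → index 9
j=8: u_8=499/720 ∈ [31/52, 19/26) → index 9
j=9: u_9=559/720 ∈ [19/26, 43/52) → index 10
j=10: u_10=619/720 ∈ [43/52, 1) → index 11
j=11: u_11=679/720 ∈ [43/52, 1) → index 11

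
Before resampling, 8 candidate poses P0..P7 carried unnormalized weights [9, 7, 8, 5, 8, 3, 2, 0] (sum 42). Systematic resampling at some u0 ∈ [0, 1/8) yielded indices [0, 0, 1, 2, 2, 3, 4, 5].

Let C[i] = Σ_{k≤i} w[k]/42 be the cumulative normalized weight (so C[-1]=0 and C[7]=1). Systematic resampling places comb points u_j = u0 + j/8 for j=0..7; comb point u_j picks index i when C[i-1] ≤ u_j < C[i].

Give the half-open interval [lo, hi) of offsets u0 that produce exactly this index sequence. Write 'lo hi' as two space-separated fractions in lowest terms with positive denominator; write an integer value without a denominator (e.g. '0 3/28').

C = [3/14, 8/21, 4/7, 29/42, 37/42, 20/21, 1, 1]
j=0 picked index 0: u0 ∈ [0, 3/14)
j=1 picked index 0: u0 ∈ [-1/8, 5/56)
j=2 picked index 1: u0 ∈ [-1/28, 11/84)
j=3 picked index 2: u0 ∈ [1/168, 11/56)
j=4 picked index 2: u0 ∈ [-5/42, 1/14)
j=5 picked index 3: u0 ∈ [-3/56, 11/168)
j=6 picked index 4: u0 ∈ [-5/84, 11/84)
j=7 picked index 5: u0 ∈ [1/168, 13/168)
intersection: [1/168, 11/168)

1/168 11/168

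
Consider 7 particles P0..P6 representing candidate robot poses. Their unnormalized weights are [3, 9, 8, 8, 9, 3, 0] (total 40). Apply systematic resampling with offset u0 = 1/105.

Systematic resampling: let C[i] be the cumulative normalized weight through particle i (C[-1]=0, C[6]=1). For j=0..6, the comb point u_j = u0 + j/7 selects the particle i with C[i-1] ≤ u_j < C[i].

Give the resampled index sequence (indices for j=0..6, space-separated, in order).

0 1 1 2 3 4 4

C = [3/40, 3/10, 1/2, 7/10, 37/40, 1, 1]
j=0: u_0=1/105 ∈ [0, 3/40) → index 0
j=1: u_1=16/105 ∈ [3/40, 3/10) → index 1
j=2: u_2=31/105 ∈ [3/40, 3/10) → index 1
j=3: u_3=46/105 ∈ [3/10, 1/2) → index 2
j=4: u_4=61/105 ∈ [1/2, 7/10) → index 3
j=5: u_5=76/105 ∈ [7/10, 37/40) → index 4
j=6: u_6=13/15 ∈ [7/10, 37/40) → index 4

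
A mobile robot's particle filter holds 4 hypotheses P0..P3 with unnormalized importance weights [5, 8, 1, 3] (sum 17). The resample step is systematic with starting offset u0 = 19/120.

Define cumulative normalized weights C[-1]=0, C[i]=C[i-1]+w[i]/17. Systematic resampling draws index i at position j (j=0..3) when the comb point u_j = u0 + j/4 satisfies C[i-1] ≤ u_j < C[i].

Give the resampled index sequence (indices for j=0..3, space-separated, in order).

C = [5/17, 13/17, 14/17, 1]
j=0: u_0=19/120 ∈ [0, 5/17) → index 0
j=1: u_1=49/120 ∈ [5/17, 13/17) → index 1
j=2: u_2=79/120 ∈ [5/17, 13/17) → index 1
j=3: u_3=109/120 ∈ [14/17, 1) → index 3

0 1 1 3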